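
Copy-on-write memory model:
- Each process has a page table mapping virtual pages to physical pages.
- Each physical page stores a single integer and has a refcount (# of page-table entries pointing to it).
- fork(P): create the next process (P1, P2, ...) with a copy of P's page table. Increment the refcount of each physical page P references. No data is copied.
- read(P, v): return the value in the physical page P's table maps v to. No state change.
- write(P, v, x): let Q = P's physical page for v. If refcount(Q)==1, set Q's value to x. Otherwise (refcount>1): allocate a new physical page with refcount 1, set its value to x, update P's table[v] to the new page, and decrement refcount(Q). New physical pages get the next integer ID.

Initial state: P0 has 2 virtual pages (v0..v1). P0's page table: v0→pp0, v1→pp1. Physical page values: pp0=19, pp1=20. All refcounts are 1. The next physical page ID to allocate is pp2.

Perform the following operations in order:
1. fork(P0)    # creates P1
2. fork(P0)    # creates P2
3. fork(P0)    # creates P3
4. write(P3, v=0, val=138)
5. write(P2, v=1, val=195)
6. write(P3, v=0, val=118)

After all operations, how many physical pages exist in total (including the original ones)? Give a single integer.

Answer: 4

Derivation:
Op 1: fork(P0) -> P1. 2 ppages; refcounts: pp0:2 pp1:2
Op 2: fork(P0) -> P2. 2 ppages; refcounts: pp0:3 pp1:3
Op 3: fork(P0) -> P3. 2 ppages; refcounts: pp0:4 pp1:4
Op 4: write(P3, v0, 138). refcount(pp0)=4>1 -> COPY to pp2. 3 ppages; refcounts: pp0:3 pp1:4 pp2:1
Op 5: write(P2, v1, 195). refcount(pp1)=4>1 -> COPY to pp3. 4 ppages; refcounts: pp0:3 pp1:3 pp2:1 pp3:1
Op 6: write(P3, v0, 118). refcount(pp2)=1 -> write in place. 4 ppages; refcounts: pp0:3 pp1:3 pp2:1 pp3:1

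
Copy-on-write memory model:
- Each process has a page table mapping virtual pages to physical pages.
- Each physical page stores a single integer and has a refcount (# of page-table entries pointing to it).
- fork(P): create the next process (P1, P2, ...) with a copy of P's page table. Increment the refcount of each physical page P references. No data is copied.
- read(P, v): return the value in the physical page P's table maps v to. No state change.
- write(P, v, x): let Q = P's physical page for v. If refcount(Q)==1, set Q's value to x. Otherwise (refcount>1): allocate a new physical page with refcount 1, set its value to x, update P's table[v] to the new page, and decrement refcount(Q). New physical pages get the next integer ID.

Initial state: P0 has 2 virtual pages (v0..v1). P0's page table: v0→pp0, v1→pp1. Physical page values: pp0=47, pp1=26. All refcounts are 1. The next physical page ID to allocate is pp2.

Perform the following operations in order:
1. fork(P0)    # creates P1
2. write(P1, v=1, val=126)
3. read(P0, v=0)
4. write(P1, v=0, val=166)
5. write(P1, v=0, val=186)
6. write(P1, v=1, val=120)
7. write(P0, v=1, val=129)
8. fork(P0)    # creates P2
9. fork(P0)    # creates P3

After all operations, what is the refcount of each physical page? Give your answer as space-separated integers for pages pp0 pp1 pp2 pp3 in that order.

Answer: 3 3 1 1

Derivation:
Op 1: fork(P0) -> P1. 2 ppages; refcounts: pp0:2 pp1:2
Op 2: write(P1, v1, 126). refcount(pp1)=2>1 -> COPY to pp2. 3 ppages; refcounts: pp0:2 pp1:1 pp2:1
Op 3: read(P0, v0) -> 47. No state change.
Op 4: write(P1, v0, 166). refcount(pp0)=2>1 -> COPY to pp3. 4 ppages; refcounts: pp0:1 pp1:1 pp2:1 pp3:1
Op 5: write(P1, v0, 186). refcount(pp3)=1 -> write in place. 4 ppages; refcounts: pp0:1 pp1:1 pp2:1 pp3:1
Op 6: write(P1, v1, 120). refcount(pp2)=1 -> write in place. 4 ppages; refcounts: pp0:1 pp1:1 pp2:1 pp3:1
Op 7: write(P0, v1, 129). refcount(pp1)=1 -> write in place. 4 ppages; refcounts: pp0:1 pp1:1 pp2:1 pp3:1
Op 8: fork(P0) -> P2. 4 ppages; refcounts: pp0:2 pp1:2 pp2:1 pp3:1
Op 9: fork(P0) -> P3. 4 ppages; refcounts: pp0:3 pp1:3 pp2:1 pp3:1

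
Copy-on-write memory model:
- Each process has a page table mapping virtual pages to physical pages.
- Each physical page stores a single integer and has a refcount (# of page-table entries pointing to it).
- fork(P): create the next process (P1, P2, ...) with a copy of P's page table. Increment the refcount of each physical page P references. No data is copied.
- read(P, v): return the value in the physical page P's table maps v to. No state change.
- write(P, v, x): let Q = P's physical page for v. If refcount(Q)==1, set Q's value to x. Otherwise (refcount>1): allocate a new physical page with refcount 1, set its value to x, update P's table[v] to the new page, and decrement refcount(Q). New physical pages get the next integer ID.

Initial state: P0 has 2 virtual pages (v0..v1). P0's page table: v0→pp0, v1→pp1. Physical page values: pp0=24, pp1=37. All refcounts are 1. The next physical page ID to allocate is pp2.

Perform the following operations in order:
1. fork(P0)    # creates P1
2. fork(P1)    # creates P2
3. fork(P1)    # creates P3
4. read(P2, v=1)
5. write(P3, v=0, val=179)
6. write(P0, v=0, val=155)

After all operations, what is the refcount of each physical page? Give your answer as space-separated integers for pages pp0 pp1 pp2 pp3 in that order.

Answer: 2 4 1 1

Derivation:
Op 1: fork(P0) -> P1. 2 ppages; refcounts: pp0:2 pp1:2
Op 2: fork(P1) -> P2. 2 ppages; refcounts: pp0:3 pp1:3
Op 3: fork(P1) -> P3. 2 ppages; refcounts: pp0:4 pp1:4
Op 4: read(P2, v1) -> 37. No state change.
Op 5: write(P3, v0, 179). refcount(pp0)=4>1 -> COPY to pp2. 3 ppages; refcounts: pp0:3 pp1:4 pp2:1
Op 6: write(P0, v0, 155). refcount(pp0)=3>1 -> COPY to pp3. 4 ppages; refcounts: pp0:2 pp1:4 pp2:1 pp3:1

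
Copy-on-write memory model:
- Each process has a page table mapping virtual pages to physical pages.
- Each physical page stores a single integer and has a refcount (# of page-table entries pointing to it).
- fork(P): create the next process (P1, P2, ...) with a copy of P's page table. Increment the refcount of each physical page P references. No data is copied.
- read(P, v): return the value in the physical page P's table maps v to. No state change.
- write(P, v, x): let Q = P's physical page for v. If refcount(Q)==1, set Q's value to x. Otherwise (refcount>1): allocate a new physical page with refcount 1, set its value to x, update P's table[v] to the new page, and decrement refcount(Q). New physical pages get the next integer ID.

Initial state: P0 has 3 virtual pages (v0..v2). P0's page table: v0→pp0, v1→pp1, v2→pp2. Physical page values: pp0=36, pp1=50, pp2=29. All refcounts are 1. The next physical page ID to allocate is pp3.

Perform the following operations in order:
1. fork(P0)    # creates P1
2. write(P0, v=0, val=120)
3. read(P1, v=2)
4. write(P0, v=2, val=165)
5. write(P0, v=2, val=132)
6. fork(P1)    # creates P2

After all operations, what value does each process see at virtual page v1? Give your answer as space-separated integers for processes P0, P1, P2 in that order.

Answer: 50 50 50

Derivation:
Op 1: fork(P0) -> P1. 3 ppages; refcounts: pp0:2 pp1:2 pp2:2
Op 2: write(P0, v0, 120). refcount(pp0)=2>1 -> COPY to pp3. 4 ppages; refcounts: pp0:1 pp1:2 pp2:2 pp3:1
Op 3: read(P1, v2) -> 29. No state change.
Op 4: write(P0, v2, 165). refcount(pp2)=2>1 -> COPY to pp4. 5 ppages; refcounts: pp0:1 pp1:2 pp2:1 pp3:1 pp4:1
Op 5: write(P0, v2, 132). refcount(pp4)=1 -> write in place. 5 ppages; refcounts: pp0:1 pp1:2 pp2:1 pp3:1 pp4:1
Op 6: fork(P1) -> P2. 5 ppages; refcounts: pp0:2 pp1:3 pp2:2 pp3:1 pp4:1
P0: v1 -> pp1 = 50
P1: v1 -> pp1 = 50
P2: v1 -> pp1 = 50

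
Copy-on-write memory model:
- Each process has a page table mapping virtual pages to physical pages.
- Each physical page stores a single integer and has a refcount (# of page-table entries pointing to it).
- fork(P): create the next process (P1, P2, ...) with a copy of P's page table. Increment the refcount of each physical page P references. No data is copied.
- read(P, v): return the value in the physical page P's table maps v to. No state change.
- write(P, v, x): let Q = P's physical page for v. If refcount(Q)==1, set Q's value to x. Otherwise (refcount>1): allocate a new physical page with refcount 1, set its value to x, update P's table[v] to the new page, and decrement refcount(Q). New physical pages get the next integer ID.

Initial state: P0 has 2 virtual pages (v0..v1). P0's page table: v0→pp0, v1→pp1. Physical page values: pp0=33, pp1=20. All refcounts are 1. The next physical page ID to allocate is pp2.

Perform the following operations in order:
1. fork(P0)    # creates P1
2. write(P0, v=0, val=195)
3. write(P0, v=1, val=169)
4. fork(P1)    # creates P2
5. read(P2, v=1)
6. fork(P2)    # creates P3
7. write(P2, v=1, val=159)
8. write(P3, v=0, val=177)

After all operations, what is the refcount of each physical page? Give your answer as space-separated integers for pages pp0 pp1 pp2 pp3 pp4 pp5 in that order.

Answer: 2 2 1 1 1 1

Derivation:
Op 1: fork(P0) -> P1. 2 ppages; refcounts: pp0:2 pp1:2
Op 2: write(P0, v0, 195). refcount(pp0)=2>1 -> COPY to pp2. 3 ppages; refcounts: pp0:1 pp1:2 pp2:1
Op 3: write(P0, v1, 169). refcount(pp1)=2>1 -> COPY to pp3. 4 ppages; refcounts: pp0:1 pp1:1 pp2:1 pp3:1
Op 4: fork(P1) -> P2. 4 ppages; refcounts: pp0:2 pp1:2 pp2:1 pp3:1
Op 5: read(P2, v1) -> 20. No state change.
Op 6: fork(P2) -> P3. 4 ppages; refcounts: pp0:3 pp1:3 pp2:1 pp3:1
Op 7: write(P2, v1, 159). refcount(pp1)=3>1 -> COPY to pp4. 5 ppages; refcounts: pp0:3 pp1:2 pp2:1 pp3:1 pp4:1
Op 8: write(P3, v0, 177). refcount(pp0)=3>1 -> COPY to pp5. 6 ppages; refcounts: pp0:2 pp1:2 pp2:1 pp3:1 pp4:1 pp5:1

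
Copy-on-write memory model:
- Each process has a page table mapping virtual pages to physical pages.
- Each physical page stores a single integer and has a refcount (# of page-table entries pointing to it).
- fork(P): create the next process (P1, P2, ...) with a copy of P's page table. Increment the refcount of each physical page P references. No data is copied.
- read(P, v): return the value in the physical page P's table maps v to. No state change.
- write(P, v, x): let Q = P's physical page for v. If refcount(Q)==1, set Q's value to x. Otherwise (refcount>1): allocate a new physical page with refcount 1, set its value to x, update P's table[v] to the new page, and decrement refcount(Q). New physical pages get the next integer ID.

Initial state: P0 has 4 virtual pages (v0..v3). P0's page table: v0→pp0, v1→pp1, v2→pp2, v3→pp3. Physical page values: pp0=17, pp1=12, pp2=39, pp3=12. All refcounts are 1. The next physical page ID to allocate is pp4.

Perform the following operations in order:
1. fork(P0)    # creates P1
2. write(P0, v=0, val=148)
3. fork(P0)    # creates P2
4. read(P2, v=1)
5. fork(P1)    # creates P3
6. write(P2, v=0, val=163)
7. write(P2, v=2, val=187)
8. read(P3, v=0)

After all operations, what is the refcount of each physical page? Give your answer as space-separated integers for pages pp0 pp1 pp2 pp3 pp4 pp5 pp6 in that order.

Op 1: fork(P0) -> P1. 4 ppages; refcounts: pp0:2 pp1:2 pp2:2 pp3:2
Op 2: write(P0, v0, 148). refcount(pp0)=2>1 -> COPY to pp4. 5 ppages; refcounts: pp0:1 pp1:2 pp2:2 pp3:2 pp4:1
Op 3: fork(P0) -> P2. 5 ppages; refcounts: pp0:1 pp1:3 pp2:3 pp3:3 pp4:2
Op 4: read(P2, v1) -> 12. No state change.
Op 5: fork(P1) -> P3. 5 ppages; refcounts: pp0:2 pp1:4 pp2:4 pp3:4 pp4:2
Op 6: write(P2, v0, 163). refcount(pp4)=2>1 -> COPY to pp5. 6 ppages; refcounts: pp0:2 pp1:4 pp2:4 pp3:4 pp4:1 pp5:1
Op 7: write(P2, v2, 187). refcount(pp2)=4>1 -> COPY to pp6. 7 ppages; refcounts: pp0:2 pp1:4 pp2:3 pp3:4 pp4:1 pp5:1 pp6:1
Op 8: read(P3, v0) -> 17. No state change.

Answer: 2 4 3 4 1 1 1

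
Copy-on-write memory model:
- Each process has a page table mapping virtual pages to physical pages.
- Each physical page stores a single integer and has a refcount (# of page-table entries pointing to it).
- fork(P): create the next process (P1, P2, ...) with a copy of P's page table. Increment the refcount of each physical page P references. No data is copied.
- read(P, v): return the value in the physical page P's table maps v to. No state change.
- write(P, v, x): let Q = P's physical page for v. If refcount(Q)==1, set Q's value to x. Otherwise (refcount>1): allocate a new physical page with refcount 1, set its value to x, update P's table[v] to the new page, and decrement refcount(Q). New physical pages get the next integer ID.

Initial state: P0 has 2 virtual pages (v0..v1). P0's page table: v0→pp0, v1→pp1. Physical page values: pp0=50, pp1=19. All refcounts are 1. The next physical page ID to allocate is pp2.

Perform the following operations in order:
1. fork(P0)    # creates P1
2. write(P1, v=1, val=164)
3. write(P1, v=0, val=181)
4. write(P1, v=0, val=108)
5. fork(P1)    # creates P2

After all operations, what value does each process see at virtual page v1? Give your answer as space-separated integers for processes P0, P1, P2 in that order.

Answer: 19 164 164

Derivation:
Op 1: fork(P0) -> P1. 2 ppages; refcounts: pp0:2 pp1:2
Op 2: write(P1, v1, 164). refcount(pp1)=2>1 -> COPY to pp2. 3 ppages; refcounts: pp0:2 pp1:1 pp2:1
Op 3: write(P1, v0, 181). refcount(pp0)=2>1 -> COPY to pp3. 4 ppages; refcounts: pp0:1 pp1:1 pp2:1 pp3:1
Op 4: write(P1, v0, 108). refcount(pp3)=1 -> write in place. 4 ppages; refcounts: pp0:1 pp1:1 pp2:1 pp3:1
Op 5: fork(P1) -> P2. 4 ppages; refcounts: pp0:1 pp1:1 pp2:2 pp3:2
P0: v1 -> pp1 = 19
P1: v1 -> pp2 = 164
P2: v1 -> pp2 = 164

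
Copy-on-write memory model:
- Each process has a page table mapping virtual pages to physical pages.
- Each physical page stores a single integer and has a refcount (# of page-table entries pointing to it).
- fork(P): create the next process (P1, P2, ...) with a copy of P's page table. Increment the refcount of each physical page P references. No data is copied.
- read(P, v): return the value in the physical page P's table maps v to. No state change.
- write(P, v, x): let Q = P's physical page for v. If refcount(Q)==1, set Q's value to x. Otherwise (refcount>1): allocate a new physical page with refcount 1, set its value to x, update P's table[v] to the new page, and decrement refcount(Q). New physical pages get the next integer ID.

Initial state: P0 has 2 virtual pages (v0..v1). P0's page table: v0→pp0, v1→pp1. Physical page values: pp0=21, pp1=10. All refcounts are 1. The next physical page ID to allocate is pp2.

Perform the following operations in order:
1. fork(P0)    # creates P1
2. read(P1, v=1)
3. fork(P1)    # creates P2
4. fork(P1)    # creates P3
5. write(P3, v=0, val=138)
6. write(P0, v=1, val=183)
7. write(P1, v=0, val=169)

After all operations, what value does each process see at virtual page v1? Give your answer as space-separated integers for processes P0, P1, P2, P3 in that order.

Answer: 183 10 10 10

Derivation:
Op 1: fork(P0) -> P1. 2 ppages; refcounts: pp0:2 pp1:2
Op 2: read(P1, v1) -> 10. No state change.
Op 3: fork(P1) -> P2. 2 ppages; refcounts: pp0:3 pp1:3
Op 4: fork(P1) -> P3. 2 ppages; refcounts: pp0:4 pp1:4
Op 5: write(P3, v0, 138). refcount(pp0)=4>1 -> COPY to pp2. 3 ppages; refcounts: pp0:3 pp1:4 pp2:1
Op 6: write(P0, v1, 183). refcount(pp1)=4>1 -> COPY to pp3. 4 ppages; refcounts: pp0:3 pp1:3 pp2:1 pp3:1
Op 7: write(P1, v0, 169). refcount(pp0)=3>1 -> COPY to pp4. 5 ppages; refcounts: pp0:2 pp1:3 pp2:1 pp3:1 pp4:1
P0: v1 -> pp3 = 183
P1: v1 -> pp1 = 10
P2: v1 -> pp1 = 10
P3: v1 -> pp1 = 10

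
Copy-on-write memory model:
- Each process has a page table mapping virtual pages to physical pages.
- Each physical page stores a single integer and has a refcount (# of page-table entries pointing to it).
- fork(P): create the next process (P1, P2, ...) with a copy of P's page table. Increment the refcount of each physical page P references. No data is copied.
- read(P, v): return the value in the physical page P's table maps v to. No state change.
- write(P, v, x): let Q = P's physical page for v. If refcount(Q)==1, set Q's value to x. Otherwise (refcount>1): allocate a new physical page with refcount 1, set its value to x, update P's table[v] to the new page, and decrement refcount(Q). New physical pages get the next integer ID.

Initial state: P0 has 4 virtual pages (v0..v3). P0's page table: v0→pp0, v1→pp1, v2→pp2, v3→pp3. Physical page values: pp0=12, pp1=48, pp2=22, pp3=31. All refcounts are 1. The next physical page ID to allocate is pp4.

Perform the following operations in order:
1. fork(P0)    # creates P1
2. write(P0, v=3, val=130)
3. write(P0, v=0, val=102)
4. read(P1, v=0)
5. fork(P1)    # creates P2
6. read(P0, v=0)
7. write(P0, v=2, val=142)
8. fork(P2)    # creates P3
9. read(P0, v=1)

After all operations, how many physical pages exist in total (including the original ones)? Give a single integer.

Op 1: fork(P0) -> P1. 4 ppages; refcounts: pp0:2 pp1:2 pp2:2 pp3:2
Op 2: write(P0, v3, 130). refcount(pp3)=2>1 -> COPY to pp4. 5 ppages; refcounts: pp0:2 pp1:2 pp2:2 pp3:1 pp4:1
Op 3: write(P0, v0, 102). refcount(pp0)=2>1 -> COPY to pp5. 6 ppages; refcounts: pp0:1 pp1:2 pp2:2 pp3:1 pp4:1 pp5:1
Op 4: read(P1, v0) -> 12. No state change.
Op 5: fork(P1) -> P2. 6 ppages; refcounts: pp0:2 pp1:3 pp2:3 pp3:2 pp4:1 pp5:1
Op 6: read(P0, v0) -> 102. No state change.
Op 7: write(P0, v2, 142). refcount(pp2)=3>1 -> COPY to pp6. 7 ppages; refcounts: pp0:2 pp1:3 pp2:2 pp3:2 pp4:1 pp5:1 pp6:1
Op 8: fork(P2) -> P3. 7 ppages; refcounts: pp0:3 pp1:4 pp2:3 pp3:3 pp4:1 pp5:1 pp6:1
Op 9: read(P0, v1) -> 48. No state change.

Answer: 7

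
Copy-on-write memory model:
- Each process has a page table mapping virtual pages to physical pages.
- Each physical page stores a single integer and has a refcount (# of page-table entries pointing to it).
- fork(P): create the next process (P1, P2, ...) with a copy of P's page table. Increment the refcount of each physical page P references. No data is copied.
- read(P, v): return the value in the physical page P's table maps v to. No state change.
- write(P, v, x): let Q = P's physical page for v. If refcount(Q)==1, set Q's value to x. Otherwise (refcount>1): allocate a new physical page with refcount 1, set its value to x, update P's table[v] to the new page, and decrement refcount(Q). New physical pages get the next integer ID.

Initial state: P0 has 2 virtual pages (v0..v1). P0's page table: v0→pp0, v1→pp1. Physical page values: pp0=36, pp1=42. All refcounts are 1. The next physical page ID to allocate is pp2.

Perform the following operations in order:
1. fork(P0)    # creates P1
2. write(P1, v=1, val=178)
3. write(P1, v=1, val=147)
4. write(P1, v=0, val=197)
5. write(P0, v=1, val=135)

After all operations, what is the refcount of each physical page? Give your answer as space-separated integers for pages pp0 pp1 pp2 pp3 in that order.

Op 1: fork(P0) -> P1. 2 ppages; refcounts: pp0:2 pp1:2
Op 2: write(P1, v1, 178). refcount(pp1)=2>1 -> COPY to pp2. 3 ppages; refcounts: pp0:2 pp1:1 pp2:1
Op 3: write(P1, v1, 147). refcount(pp2)=1 -> write in place. 3 ppages; refcounts: pp0:2 pp1:1 pp2:1
Op 4: write(P1, v0, 197). refcount(pp0)=2>1 -> COPY to pp3. 4 ppages; refcounts: pp0:1 pp1:1 pp2:1 pp3:1
Op 5: write(P0, v1, 135). refcount(pp1)=1 -> write in place. 4 ppages; refcounts: pp0:1 pp1:1 pp2:1 pp3:1

Answer: 1 1 1 1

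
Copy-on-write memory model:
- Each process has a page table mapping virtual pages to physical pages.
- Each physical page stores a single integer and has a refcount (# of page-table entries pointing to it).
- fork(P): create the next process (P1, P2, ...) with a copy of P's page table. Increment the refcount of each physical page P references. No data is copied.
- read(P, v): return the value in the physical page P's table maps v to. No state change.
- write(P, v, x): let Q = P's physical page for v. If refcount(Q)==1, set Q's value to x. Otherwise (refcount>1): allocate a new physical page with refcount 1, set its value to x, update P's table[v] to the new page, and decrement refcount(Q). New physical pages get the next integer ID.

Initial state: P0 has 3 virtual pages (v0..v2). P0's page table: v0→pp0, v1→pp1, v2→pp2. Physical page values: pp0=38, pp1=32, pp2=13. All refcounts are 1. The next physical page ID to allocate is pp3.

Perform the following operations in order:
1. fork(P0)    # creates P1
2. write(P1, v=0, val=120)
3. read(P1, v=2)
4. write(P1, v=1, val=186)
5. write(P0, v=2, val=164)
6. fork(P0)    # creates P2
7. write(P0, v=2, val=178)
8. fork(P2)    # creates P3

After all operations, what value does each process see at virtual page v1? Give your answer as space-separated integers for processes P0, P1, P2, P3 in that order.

Op 1: fork(P0) -> P1. 3 ppages; refcounts: pp0:2 pp1:2 pp2:2
Op 2: write(P1, v0, 120). refcount(pp0)=2>1 -> COPY to pp3. 4 ppages; refcounts: pp0:1 pp1:2 pp2:2 pp3:1
Op 3: read(P1, v2) -> 13. No state change.
Op 4: write(P1, v1, 186). refcount(pp1)=2>1 -> COPY to pp4. 5 ppages; refcounts: pp0:1 pp1:1 pp2:2 pp3:1 pp4:1
Op 5: write(P0, v2, 164). refcount(pp2)=2>1 -> COPY to pp5. 6 ppages; refcounts: pp0:1 pp1:1 pp2:1 pp3:1 pp4:1 pp5:1
Op 6: fork(P0) -> P2. 6 ppages; refcounts: pp0:2 pp1:2 pp2:1 pp3:1 pp4:1 pp5:2
Op 7: write(P0, v2, 178). refcount(pp5)=2>1 -> COPY to pp6. 7 ppages; refcounts: pp0:2 pp1:2 pp2:1 pp3:1 pp4:1 pp5:1 pp6:1
Op 8: fork(P2) -> P3. 7 ppages; refcounts: pp0:3 pp1:3 pp2:1 pp3:1 pp4:1 pp5:2 pp6:1
P0: v1 -> pp1 = 32
P1: v1 -> pp4 = 186
P2: v1 -> pp1 = 32
P3: v1 -> pp1 = 32

Answer: 32 186 32 32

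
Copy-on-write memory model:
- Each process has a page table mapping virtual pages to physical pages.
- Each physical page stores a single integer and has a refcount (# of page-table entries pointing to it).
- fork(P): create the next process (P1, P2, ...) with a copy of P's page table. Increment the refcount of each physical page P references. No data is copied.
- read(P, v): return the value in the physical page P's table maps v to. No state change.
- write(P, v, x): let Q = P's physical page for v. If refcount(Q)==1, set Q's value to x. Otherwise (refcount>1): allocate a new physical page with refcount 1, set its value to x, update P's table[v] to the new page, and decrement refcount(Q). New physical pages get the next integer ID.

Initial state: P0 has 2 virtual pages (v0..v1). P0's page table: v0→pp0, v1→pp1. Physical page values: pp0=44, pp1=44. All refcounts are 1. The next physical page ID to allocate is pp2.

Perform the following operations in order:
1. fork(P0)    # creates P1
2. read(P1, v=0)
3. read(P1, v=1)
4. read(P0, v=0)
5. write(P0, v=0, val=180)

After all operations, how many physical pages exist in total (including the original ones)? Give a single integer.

Op 1: fork(P0) -> P1. 2 ppages; refcounts: pp0:2 pp1:2
Op 2: read(P1, v0) -> 44. No state change.
Op 3: read(P1, v1) -> 44. No state change.
Op 4: read(P0, v0) -> 44. No state change.
Op 5: write(P0, v0, 180). refcount(pp0)=2>1 -> COPY to pp2. 3 ppages; refcounts: pp0:1 pp1:2 pp2:1

Answer: 3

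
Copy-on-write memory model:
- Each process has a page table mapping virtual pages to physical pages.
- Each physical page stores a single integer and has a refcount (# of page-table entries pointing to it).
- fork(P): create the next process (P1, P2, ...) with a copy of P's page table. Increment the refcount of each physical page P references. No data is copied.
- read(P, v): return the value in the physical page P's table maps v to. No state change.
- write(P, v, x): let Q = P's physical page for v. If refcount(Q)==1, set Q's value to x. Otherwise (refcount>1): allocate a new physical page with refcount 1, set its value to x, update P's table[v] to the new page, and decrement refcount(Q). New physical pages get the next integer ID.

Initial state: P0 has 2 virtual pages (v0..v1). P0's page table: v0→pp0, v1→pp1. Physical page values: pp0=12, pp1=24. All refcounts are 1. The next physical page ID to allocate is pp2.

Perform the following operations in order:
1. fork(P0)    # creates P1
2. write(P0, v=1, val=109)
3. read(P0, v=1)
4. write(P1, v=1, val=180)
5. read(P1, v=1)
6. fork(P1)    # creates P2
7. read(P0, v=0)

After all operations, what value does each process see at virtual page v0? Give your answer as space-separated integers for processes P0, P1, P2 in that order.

Answer: 12 12 12

Derivation:
Op 1: fork(P0) -> P1. 2 ppages; refcounts: pp0:2 pp1:2
Op 2: write(P0, v1, 109). refcount(pp1)=2>1 -> COPY to pp2. 3 ppages; refcounts: pp0:2 pp1:1 pp2:1
Op 3: read(P0, v1) -> 109. No state change.
Op 4: write(P1, v1, 180). refcount(pp1)=1 -> write in place. 3 ppages; refcounts: pp0:2 pp1:1 pp2:1
Op 5: read(P1, v1) -> 180. No state change.
Op 6: fork(P1) -> P2. 3 ppages; refcounts: pp0:3 pp1:2 pp2:1
Op 7: read(P0, v0) -> 12. No state change.
P0: v0 -> pp0 = 12
P1: v0 -> pp0 = 12
P2: v0 -> pp0 = 12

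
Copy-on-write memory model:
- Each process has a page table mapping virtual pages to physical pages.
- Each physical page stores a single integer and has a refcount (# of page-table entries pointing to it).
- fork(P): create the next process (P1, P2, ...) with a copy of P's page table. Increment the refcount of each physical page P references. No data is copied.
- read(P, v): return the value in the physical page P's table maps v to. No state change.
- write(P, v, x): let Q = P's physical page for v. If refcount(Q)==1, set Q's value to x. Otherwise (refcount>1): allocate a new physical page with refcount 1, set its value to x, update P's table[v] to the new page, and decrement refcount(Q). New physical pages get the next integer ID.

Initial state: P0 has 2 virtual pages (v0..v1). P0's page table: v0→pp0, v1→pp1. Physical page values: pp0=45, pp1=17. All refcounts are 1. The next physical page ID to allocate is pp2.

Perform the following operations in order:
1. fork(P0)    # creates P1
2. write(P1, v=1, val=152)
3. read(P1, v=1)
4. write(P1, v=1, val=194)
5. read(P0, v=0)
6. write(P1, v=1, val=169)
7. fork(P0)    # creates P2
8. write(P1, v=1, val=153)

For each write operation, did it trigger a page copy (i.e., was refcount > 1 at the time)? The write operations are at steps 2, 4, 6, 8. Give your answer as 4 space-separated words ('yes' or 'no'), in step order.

Op 1: fork(P0) -> P1. 2 ppages; refcounts: pp0:2 pp1:2
Op 2: write(P1, v1, 152). refcount(pp1)=2>1 -> COPY to pp2. 3 ppages; refcounts: pp0:2 pp1:1 pp2:1
Op 3: read(P1, v1) -> 152. No state change.
Op 4: write(P1, v1, 194). refcount(pp2)=1 -> write in place. 3 ppages; refcounts: pp0:2 pp1:1 pp2:1
Op 5: read(P0, v0) -> 45. No state change.
Op 6: write(P1, v1, 169). refcount(pp2)=1 -> write in place. 3 ppages; refcounts: pp0:2 pp1:1 pp2:1
Op 7: fork(P0) -> P2. 3 ppages; refcounts: pp0:3 pp1:2 pp2:1
Op 8: write(P1, v1, 153). refcount(pp2)=1 -> write in place. 3 ppages; refcounts: pp0:3 pp1:2 pp2:1

yes no no no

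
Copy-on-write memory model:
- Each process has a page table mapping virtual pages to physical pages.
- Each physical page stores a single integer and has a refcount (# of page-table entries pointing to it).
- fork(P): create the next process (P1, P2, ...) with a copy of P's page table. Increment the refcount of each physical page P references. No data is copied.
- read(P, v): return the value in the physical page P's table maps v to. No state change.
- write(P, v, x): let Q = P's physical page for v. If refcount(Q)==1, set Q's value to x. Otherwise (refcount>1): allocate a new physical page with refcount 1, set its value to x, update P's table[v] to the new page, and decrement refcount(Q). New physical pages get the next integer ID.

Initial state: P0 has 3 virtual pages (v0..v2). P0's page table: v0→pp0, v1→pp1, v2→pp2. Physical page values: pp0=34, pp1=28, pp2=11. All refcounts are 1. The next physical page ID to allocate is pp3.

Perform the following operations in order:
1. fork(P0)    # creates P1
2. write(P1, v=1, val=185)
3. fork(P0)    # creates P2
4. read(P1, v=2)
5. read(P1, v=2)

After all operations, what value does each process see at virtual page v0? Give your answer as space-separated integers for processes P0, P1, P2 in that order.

Answer: 34 34 34

Derivation:
Op 1: fork(P0) -> P1. 3 ppages; refcounts: pp0:2 pp1:2 pp2:2
Op 2: write(P1, v1, 185). refcount(pp1)=2>1 -> COPY to pp3. 4 ppages; refcounts: pp0:2 pp1:1 pp2:2 pp3:1
Op 3: fork(P0) -> P2. 4 ppages; refcounts: pp0:3 pp1:2 pp2:3 pp3:1
Op 4: read(P1, v2) -> 11. No state change.
Op 5: read(P1, v2) -> 11. No state change.
P0: v0 -> pp0 = 34
P1: v0 -> pp0 = 34
P2: v0 -> pp0 = 34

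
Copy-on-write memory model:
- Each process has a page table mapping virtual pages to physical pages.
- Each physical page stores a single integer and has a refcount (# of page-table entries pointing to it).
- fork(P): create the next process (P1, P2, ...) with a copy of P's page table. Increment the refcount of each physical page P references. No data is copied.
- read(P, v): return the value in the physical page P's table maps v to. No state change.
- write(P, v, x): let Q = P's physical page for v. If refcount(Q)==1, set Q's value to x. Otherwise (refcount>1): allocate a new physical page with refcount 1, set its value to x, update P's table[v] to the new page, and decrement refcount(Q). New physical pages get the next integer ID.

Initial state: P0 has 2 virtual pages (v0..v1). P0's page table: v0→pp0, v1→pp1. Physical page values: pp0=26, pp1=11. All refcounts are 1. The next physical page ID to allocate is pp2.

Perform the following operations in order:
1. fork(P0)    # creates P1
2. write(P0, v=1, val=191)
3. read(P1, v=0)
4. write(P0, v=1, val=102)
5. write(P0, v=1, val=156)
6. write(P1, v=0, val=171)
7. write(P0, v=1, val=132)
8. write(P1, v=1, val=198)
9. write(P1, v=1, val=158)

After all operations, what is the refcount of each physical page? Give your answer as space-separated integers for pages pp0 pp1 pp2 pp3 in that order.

Answer: 1 1 1 1

Derivation:
Op 1: fork(P0) -> P1. 2 ppages; refcounts: pp0:2 pp1:2
Op 2: write(P0, v1, 191). refcount(pp1)=2>1 -> COPY to pp2. 3 ppages; refcounts: pp0:2 pp1:1 pp2:1
Op 3: read(P1, v0) -> 26. No state change.
Op 4: write(P0, v1, 102). refcount(pp2)=1 -> write in place. 3 ppages; refcounts: pp0:2 pp1:1 pp2:1
Op 5: write(P0, v1, 156). refcount(pp2)=1 -> write in place. 3 ppages; refcounts: pp0:2 pp1:1 pp2:1
Op 6: write(P1, v0, 171). refcount(pp0)=2>1 -> COPY to pp3. 4 ppages; refcounts: pp0:1 pp1:1 pp2:1 pp3:1
Op 7: write(P0, v1, 132). refcount(pp2)=1 -> write in place. 4 ppages; refcounts: pp0:1 pp1:1 pp2:1 pp3:1
Op 8: write(P1, v1, 198). refcount(pp1)=1 -> write in place. 4 ppages; refcounts: pp0:1 pp1:1 pp2:1 pp3:1
Op 9: write(P1, v1, 158). refcount(pp1)=1 -> write in place. 4 ppages; refcounts: pp0:1 pp1:1 pp2:1 pp3:1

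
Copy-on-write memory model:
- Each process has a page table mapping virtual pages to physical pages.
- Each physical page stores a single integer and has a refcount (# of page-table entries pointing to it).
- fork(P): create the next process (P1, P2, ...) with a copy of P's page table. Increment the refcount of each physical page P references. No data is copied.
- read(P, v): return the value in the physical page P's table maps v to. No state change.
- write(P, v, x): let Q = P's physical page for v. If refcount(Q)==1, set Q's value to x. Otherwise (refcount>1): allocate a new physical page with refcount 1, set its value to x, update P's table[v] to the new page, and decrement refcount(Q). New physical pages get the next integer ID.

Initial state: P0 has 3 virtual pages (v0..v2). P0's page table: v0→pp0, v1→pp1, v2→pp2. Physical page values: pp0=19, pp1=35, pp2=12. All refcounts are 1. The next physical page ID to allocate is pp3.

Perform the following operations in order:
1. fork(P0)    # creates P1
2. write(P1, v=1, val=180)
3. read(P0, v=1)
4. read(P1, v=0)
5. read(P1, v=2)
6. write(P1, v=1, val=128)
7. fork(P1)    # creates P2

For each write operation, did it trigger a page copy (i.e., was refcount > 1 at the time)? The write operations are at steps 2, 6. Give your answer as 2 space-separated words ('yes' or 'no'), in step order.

Op 1: fork(P0) -> P1. 3 ppages; refcounts: pp0:2 pp1:2 pp2:2
Op 2: write(P1, v1, 180). refcount(pp1)=2>1 -> COPY to pp3. 4 ppages; refcounts: pp0:2 pp1:1 pp2:2 pp3:1
Op 3: read(P0, v1) -> 35. No state change.
Op 4: read(P1, v0) -> 19. No state change.
Op 5: read(P1, v2) -> 12. No state change.
Op 6: write(P1, v1, 128). refcount(pp3)=1 -> write in place. 4 ppages; refcounts: pp0:2 pp1:1 pp2:2 pp3:1
Op 7: fork(P1) -> P2. 4 ppages; refcounts: pp0:3 pp1:1 pp2:3 pp3:2

yes no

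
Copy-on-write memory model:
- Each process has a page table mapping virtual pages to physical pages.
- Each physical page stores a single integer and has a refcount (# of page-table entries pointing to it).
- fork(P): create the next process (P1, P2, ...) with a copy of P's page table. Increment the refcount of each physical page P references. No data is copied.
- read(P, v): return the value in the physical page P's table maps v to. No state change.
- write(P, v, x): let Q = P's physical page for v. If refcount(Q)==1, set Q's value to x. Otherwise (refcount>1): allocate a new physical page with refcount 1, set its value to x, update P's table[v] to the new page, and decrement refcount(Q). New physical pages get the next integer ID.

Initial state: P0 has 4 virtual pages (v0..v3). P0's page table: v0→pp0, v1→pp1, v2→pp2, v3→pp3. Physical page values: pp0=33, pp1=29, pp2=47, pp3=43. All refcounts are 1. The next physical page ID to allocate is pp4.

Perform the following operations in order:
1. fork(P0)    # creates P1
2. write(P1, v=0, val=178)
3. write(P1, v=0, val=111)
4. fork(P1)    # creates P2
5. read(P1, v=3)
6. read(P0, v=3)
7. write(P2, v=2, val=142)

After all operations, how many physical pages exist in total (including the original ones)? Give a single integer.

Op 1: fork(P0) -> P1. 4 ppages; refcounts: pp0:2 pp1:2 pp2:2 pp3:2
Op 2: write(P1, v0, 178). refcount(pp0)=2>1 -> COPY to pp4. 5 ppages; refcounts: pp0:1 pp1:2 pp2:2 pp3:2 pp4:1
Op 3: write(P1, v0, 111). refcount(pp4)=1 -> write in place. 5 ppages; refcounts: pp0:1 pp1:2 pp2:2 pp3:2 pp4:1
Op 4: fork(P1) -> P2. 5 ppages; refcounts: pp0:1 pp1:3 pp2:3 pp3:3 pp4:2
Op 5: read(P1, v3) -> 43. No state change.
Op 6: read(P0, v3) -> 43. No state change.
Op 7: write(P2, v2, 142). refcount(pp2)=3>1 -> COPY to pp5. 6 ppages; refcounts: pp0:1 pp1:3 pp2:2 pp3:3 pp4:2 pp5:1

Answer: 6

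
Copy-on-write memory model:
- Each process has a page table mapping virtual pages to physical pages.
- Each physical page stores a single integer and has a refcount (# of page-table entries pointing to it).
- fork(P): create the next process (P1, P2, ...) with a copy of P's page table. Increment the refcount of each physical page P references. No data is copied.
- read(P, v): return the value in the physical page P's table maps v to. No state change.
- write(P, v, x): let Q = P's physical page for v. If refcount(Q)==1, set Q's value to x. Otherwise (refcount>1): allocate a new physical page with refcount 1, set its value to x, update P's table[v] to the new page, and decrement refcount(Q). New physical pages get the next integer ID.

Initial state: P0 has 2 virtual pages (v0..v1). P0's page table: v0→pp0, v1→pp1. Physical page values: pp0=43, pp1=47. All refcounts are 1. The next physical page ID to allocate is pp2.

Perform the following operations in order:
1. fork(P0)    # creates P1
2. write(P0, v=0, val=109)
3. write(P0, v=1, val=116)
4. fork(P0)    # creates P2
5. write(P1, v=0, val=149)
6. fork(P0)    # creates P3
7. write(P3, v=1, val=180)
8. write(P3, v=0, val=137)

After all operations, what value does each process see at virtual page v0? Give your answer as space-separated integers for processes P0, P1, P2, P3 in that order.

Answer: 109 149 109 137

Derivation:
Op 1: fork(P0) -> P1. 2 ppages; refcounts: pp0:2 pp1:2
Op 2: write(P0, v0, 109). refcount(pp0)=2>1 -> COPY to pp2. 3 ppages; refcounts: pp0:1 pp1:2 pp2:1
Op 3: write(P0, v1, 116). refcount(pp1)=2>1 -> COPY to pp3. 4 ppages; refcounts: pp0:1 pp1:1 pp2:1 pp3:1
Op 4: fork(P0) -> P2. 4 ppages; refcounts: pp0:1 pp1:1 pp2:2 pp3:2
Op 5: write(P1, v0, 149). refcount(pp0)=1 -> write in place. 4 ppages; refcounts: pp0:1 pp1:1 pp2:2 pp3:2
Op 6: fork(P0) -> P3. 4 ppages; refcounts: pp0:1 pp1:1 pp2:3 pp3:3
Op 7: write(P3, v1, 180). refcount(pp3)=3>1 -> COPY to pp4. 5 ppages; refcounts: pp0:1 pp1:1 pp2:3 pp3:2 pp4:1
Op 8: write(P3, v0, 137). refcount(pp2)=3>1 -> COPY to pp5. 6 ppages; refcounts: pp0:1 pp1:1 pp2:2 pp3:2 pp4:1 pp5:1
P0: v0 -> pp2 = 109
P1: v0 -> pp0 = 149
P2: v0 -> pp2 = 109
P3: v0 -> pp5 = 137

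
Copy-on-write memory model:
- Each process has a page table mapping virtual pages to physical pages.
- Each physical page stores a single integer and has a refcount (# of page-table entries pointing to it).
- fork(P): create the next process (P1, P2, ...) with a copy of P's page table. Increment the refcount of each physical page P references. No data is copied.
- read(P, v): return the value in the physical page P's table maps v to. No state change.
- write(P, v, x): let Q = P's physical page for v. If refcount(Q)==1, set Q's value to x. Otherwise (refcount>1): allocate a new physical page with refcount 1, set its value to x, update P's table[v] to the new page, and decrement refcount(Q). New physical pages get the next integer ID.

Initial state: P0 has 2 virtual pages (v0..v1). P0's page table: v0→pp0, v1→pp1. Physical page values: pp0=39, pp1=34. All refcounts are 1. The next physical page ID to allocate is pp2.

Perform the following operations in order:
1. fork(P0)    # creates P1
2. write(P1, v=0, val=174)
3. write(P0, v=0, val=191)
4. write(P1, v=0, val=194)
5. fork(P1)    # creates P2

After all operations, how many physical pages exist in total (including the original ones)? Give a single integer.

Op 1: fork(P0) -> P1. 2 ppages; refcounts: pp0:2 pp1:2
Op 2: write(P1, v0, 174). refcount(pp0)=2>1 -> COPY to pp2. 3 ppages; refcounts: pp0:1 pp1:2 pp2:1
Op 3: write(P0, v0, 191). refcount(pp0)=1 -> write in place. 3 ppages; refcounts: pp0:1 pp1:2 pp2:1
Op 4: write(P1, v0, 194). refcount(pp2)=1 -> write in place. 3 ppages; refcounts: pp0:1 pp1:2 pp2:1
Op 5: fork(P1) -> P2. 3 ppages; refcounts: pp0:1 pp1:3 pp2:2

Answer: 3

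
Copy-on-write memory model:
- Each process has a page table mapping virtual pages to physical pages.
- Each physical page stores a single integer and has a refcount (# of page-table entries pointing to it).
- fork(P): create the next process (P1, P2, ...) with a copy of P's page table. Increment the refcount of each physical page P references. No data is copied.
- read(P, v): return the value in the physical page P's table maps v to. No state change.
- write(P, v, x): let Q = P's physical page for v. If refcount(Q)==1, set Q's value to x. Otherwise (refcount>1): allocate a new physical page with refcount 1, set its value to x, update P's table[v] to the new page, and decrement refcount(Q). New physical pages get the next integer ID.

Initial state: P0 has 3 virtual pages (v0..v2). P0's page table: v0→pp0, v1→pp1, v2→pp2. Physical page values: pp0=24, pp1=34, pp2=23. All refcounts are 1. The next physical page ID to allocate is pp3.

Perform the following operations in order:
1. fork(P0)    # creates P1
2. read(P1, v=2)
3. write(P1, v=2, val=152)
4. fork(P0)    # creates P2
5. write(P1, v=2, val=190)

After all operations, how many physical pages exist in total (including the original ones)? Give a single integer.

Answer: 4

Derivation:
Op 1: fork(P0) -> P1. 3 ppages; refcounts: pp0:2 pp1:2 pp2:2
Op 2: read(P1, v2) -> 23. No state change.
Op 3: write(P1, v2, 152). refcount(pp2)=2>1 -> COPY to pp3. 4 ppages; refcounts: pp0:2 pp1:2 pp2:1 pp3:1
Op 4: fork(P0) -> P2. 4 ppages; refcounts: pp0:3 pp1:3 pp2:2 pp3:1
Op 5: write(P1, v2, 190). refcount(pp3)=1 -> write in place. 4 ppages; refcounts: pp0:3 pp1:3 pp2:2 pp3:1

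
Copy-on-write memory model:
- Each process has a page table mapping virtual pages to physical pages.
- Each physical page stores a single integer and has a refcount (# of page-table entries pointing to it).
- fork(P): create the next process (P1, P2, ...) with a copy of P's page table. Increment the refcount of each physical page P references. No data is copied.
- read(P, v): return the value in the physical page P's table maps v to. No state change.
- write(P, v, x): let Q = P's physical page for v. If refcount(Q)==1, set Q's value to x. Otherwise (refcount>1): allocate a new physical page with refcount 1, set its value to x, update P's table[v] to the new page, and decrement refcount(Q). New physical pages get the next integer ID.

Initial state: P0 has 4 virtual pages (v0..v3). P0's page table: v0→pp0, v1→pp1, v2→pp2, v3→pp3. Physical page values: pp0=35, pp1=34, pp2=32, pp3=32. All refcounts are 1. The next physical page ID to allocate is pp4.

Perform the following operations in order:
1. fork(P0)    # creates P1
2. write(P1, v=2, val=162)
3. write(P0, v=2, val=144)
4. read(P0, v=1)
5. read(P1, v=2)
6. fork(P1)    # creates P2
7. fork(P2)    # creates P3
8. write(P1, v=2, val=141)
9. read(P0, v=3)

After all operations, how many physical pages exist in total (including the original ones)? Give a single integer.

Op 1: fork(P0) -> P1. 4 ppages; refcounts: pp0:2 pp1:2 pp2:2 pp3:2
Op 2: write(P1, v2, 162). refcount(pp2)=2>1 -> COPY to pp4. 5 ppages; refcounts: pp0:2 pp1:2 pp2:1 pp3:2 pp4:1
Op 3: write(P0, v2, 144). refcount(pp2)=1 -> write in place. 5 ppages; refcounts: pp0:2 pp1:2 pp2:1 pp3:2 pp4:1
Op 4: read(P0, v1) -> 34. No state change.
Op 5: read(P1, v2) -> 162. No state change.
Op 6: fork(P1) -> P2. 5 ppages; refcounts: pp0:3 pp1:3 pp2:1 pp3:3 pp4:2
Op 7: fork(P2) -> P3. 5 ppages; refcounts: pp0:4 pp1:4 pp2:1 pp3:4 pp4:3
Op 8: write(P1, v2, 141). refcount(pp4)=3>1 -> COPY to pp5. 6 ppages; refcounts: pp0:4 pp1:4 pp2:1 pp3:4 pp4:2 pp5:1
Op 9: read(P0, v3) -> 32. No state change.

Answer: 6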